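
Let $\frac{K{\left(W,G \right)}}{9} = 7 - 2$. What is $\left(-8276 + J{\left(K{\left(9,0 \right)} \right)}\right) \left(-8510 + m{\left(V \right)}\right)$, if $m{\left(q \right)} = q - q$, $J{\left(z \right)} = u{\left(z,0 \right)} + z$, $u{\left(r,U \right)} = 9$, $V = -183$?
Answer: $69969220$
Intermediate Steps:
$K{\left(W,G \right)} = 45$ ($K{\left(W,G \right)} = 9 \left(7 - 2\right) = 9 \cdot 5 = 45$)
$J{\left(z \right)} = 9 + z$
$m{\left(q \right)} = 0$
$\left(-8276 + J{\left(K{\left(9,0 \right)} \right)}\right) \left(-8510 + m{\left(V \right)}\right) = \left(-8276 + \left(9 + 45\right)\right) \left(-8510 + 0\right) = \left(-8276 + 54\right) \left(-8510\right) = \left(-8222\right) \left(-8510\right) = 69969220$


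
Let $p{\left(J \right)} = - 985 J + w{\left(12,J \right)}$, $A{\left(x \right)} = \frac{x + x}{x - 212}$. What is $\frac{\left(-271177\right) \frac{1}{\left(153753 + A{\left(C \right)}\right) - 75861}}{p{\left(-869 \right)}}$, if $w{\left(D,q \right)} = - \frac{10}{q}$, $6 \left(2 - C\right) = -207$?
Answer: $- \frac{82714137363}{20336370320285870} \approx -4.0673 \cdot 10^{-6}$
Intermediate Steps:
$C = \frac{73}{2}$ ($C = 2 - - \frac{69}{2} = 2 + \frac{69}{2} = \frac{73}{2} \approx 36.5$)
$A{\left(x \right)} = \frac{2 x}{-212 + x}$
$p{\left(J \right)} = - 985 J - \frac{10}{J}$
$\frac{\left(-271177\right) \frac{1}{\left(153753 + A{\left(C \right)}\right) - 75861}}{p{\left(-869 \right)}} = \frac{\left(-271177\right) \frac{1}{\left(153753 + 2 \cdot \frac{73}{2} \frac{1}{-212 + \frac{73}{2}}\right) - 75861}}{\left(-985\right) \left(-869\right) - \frac{10}{-869}} = \frac{\left(-271177\right) \frac{1}{\left(153753 + 2 \cdot \frac{73}{2} \frac{1}{- \frac{351}{2}}\right) - 75861}}{855965 - - \frac{10}{869}} = \frac{\left(-271177\right) \frac{1}{\left(153753 + 2 \cdot \frac{73}{2} \left(- \frac{2}{351}\right)\right) - 75861}}{855965 + \frac{10}{869}} = \frac{\left(-271177\right) \frac{1}{\left(153753 - \frac{146}{351}\right) - 75861}}{\frac{743833595}{869}} = - \frac{271177}{\frac{53967157}{351} - 75861} \cdot \frac{869}{743833595} = - \frac{271177}{\frac{27339946}{351}} \cdot \frac{869}{743833595} = \left(-271177\right) \frac{351}{27339946} \cdot \frac{869}{743833595} = \left(- \frac{95183127}{27339946}\right) \frac{869}{743833595} = - \frac{82714137363}{20336370320285870}$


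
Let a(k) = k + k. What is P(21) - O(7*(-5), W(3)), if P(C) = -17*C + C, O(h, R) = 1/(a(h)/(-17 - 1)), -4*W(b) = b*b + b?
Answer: -11769/35 ≈ -336.26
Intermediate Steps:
a(k) = 2*k
W(b) = -b/4 - b**2/4 (W(b) = -(b*b + b)/4 = -(b**2 + b)/4 = -(b + b**2)/4 = -b/4 - b**2/4)
O(h, R) = -9/h (O(h, R) = 1/((2*h)/(-17 - 1)) = 1/((2*h)/(-18)) = 1/((2*h)*(-1/18)) = 1/(-h/9) = -9/h)
P(C) = -16*C
P(21) - O(7*(-5), W(3)) = -16*21 - (-9)/(7*(-5)) = -336 - (-9)/(-35) = -336 - (-9)*(-1)/35 = -336 - 1*9/35 = -336 - 9/35 = -11769/35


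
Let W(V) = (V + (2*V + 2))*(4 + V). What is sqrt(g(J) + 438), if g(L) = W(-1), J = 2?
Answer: sqrt(435) ≈ 20.857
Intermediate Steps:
W(V) = (2 + 3*V)*(4 + V) (W(V) = (V + (2 + 2*V))*(4 + V) = (2 + 3*V)*(4 + V))
g(L) = -3 (g(L) = 8 + 3*(-1)**2 + 14*(-1) = 8 + 3*1 - 14 = 8 + 3 - 14 = -3)
sqrt(g(J) + 438) = sqrt(-3 + 438) = sqrt(435)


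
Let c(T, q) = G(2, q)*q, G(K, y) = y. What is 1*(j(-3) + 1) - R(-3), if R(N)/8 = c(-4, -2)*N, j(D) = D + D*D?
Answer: 103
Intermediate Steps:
c(T, q) = q**2 (c(T, q) = q*q = q**2)
j(D) = D + D**2
R(N) = 32*N (R(N) = 8*((-2)**2*N) = 8*(4*N) = 32*N)
1*(j(-3) + 1) - R(-3) = 1*(-3*(1 - 3) + 1) - 32*(-3) = 1*(-3*(-2) + 1) - 1*(-96) = 1*(6 + 1) + 96 = 1*7 + 96 = 7 + 96 = 103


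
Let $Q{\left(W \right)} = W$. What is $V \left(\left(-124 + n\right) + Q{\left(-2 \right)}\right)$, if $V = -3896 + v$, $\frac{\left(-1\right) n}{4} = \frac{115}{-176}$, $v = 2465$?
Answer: $\frac{7768899}{44} \approx 1.7657 \cdot 10^{5}$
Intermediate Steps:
$n = \frac{115}{44}$ ($n = - 4 \frac{115}{-176} = - 4 \cdot 115 \left(- \frac{1}{176}\right) = \left(-4\right) \left(- \frac{115}{176}\right) = \frac{115}{44} \approx 2.6136$)
$V = -1431$ ($V = -3896 + 2465 = -1431$)
$V \left(\left(-124 + n\right) + Q{\left(-2 \right)}\right) = - 1431 \left(\left(-124 + \frac{115}{44}\right) - 2\right) = - 1431 \left(- \frac{5341}{44} - 2\right) = \left(-1431\right) \left(- \frac{5429}{44}\right) = \frac{7768899}{44}$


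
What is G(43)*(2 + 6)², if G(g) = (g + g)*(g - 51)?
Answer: -44032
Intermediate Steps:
G(g) = 2*g*(-51 + g) (G(g) = (2*g)*(-51 + g) = 2*g*(-51 + g))
G(43)*(2 + 6)² = (2*43*(-51 + 43))*(2 + 6)² = (2*43*(-8))*8² = -688*64 = -44032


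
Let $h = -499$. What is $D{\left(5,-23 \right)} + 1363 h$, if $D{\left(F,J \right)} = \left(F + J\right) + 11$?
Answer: $-680144$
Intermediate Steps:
$D{\left(F,J \right)} = 11 + F + J$
$D{\left(5,-23 \right)} + 1363 h = \left(11 + 5 - 23\right) + 1363 \left(-499\right) = -7 - 680137 = -680144$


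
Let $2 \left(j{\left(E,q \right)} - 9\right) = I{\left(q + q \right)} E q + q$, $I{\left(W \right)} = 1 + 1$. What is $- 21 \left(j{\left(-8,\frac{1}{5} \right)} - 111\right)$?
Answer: $\frac{4347}{2} \approx 2173.5$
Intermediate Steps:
$I{\left(W \right)} = 2$
$j{\left(E,q \right)} = 9 + \frac{q}{2} + E q$ ($j{\left(E,q \right)} = 9 + \frac{2 E q + q}{2} = 9 + \frac{q + 2 E q}{2} = 9 + \left(\frac{q}{2} + E q\right) = 9 + \frac{q}{2} + E q$)
$- 21 \left(j{\left(-8,\frac{1}{5} \right)} - 111\right) = - 21 \left(\left(9 + \frac{1}{2 \cdot 5} - \frac{8}{5}\right) - 111\right) = - 21 \left(\left(9 + \frac{1}{2} \cdot \frac{1}{5} - \frac{8}{5}\right) - 111\right) = - 21 \left(\left(9 + \frac{1}{10} - \frac{8}{5}\right) - 111\right) = - 21 \left(\frac{15}{2} - 111\right) = \left(-21\right) \left(- \frac{207}{2}\right) = \frac{4347}{2}$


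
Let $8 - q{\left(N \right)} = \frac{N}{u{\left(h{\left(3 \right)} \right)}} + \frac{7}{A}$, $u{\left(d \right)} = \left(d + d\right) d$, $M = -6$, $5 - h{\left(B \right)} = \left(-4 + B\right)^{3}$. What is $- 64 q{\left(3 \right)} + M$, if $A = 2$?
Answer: $- \frac{874}{3} \approx -291.33$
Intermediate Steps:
$h{\left(B \right)} = 5 - \left(-4 + B\right)^{3}$
$u{\left(d \right)} = 2 d^{2}$ ($u{\left(d \right)} = 2 d d = 2 d^{2}$)
$q{\left(N \right)} = \frac{9}{2} - \frac{N}{72}$ ($q{\left(N \right)} = 8 - \left(\frac{N}{2 \left(5 - \left(-4 + 3\right)^{3}\right)^{2}} + \frac{7}{2}\right) = 8 - \left(\frac{N}{2 \left(5 - \left(-1\right)^{3}\right)^{2}} + 7 \cdot \frac{1}{2}\right) = 8 - \left(\frac{N}{2 \left(5 - -1\right)^{2}} + \frac{7}{2}\right) = 8 - \left(\frac{N}{2 \left(5 + 1\right)^{2}} + \frac{7}{2}\right) = 8 - \left(\frac{N}{2 \cdot 6^{2}} + \frac{7}{2}\right) = 8 - \left(\frac{N}{2 \cdot 36} + \frac{7}{2}\right) = 8 - \left(\frac{N}{72} + \frac{7}{2}\right) = 8 - \left(\frac{7}{2} + \frac{N}{72}\right) = \frac{9}{2} - \frac{N}{72}$)
$- 64 q{\left(3 \right)} + M = - 64 \left(\frac{9}{2} - \frac{1}{24}\right) - 6 = \left(-64\right) \frac{107}{24} - 6 = - \frac{856}{3} - 6 = - \frac{874}{3}$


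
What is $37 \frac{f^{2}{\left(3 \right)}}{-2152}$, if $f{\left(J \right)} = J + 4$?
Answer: $- \frac{1813}{2152} \approx -0.84247$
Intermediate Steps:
$f{\left(J \right)} = 4 + J$
$37 \frac{f^{2}{\left(3 \right)}}{-2152} = 37 \frac{\left(4 + 3\right)^{2}}{-2152} = 37 \cdot 7^{2} \left(- \frac{1}{2152}\right) = 37 \cdot 49 \left(- \frac{1}{2152}\right) = 37 \left(- \frac{49}{2152}\right) = - \frac{1813}{2152}$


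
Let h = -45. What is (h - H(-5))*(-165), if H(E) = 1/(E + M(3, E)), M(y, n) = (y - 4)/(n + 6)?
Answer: 14795/2 ≈ 7397.5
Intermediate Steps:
M(y, n) = (-4 + y)/(6 + n)
H(E) = 1/(E - 1/(6 + E)) (H(E) = 1/(E + (-4 + 3)/(6 + E)) = 1/(E - 1/(6 + E)))
(h - H(-5))*(-165) = (-45 - (6 - 5)/(-1 - 5*(6 - 5)))*(-165) = (-45 - 1/(-1 - 5*1))*(-165) = (-45 - 1/(-1 - 5))*(-165) = (-45 - 1/(-6))*(-165) = (-45 - (-1)/6)*(-165) = (-45 - 1*(-1/6))*(-165) = (-45 + 1/6)*(-165) = -269/6*(-165) = 14795/2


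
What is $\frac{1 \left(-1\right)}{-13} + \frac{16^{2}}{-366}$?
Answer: $- \frac{1481}{2379} \approx -0.62253$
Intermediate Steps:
$\frac{1 \left(-1\right)}{-13} + \frac{16^{2}}{-366} = \left(-1\right) \left(- \frac{1}{13}\right) + 256 \left(- \frac{1}{366}\right) = \frac{1}{13} - \frac{128}{183} = - \frac{1481}{2379}$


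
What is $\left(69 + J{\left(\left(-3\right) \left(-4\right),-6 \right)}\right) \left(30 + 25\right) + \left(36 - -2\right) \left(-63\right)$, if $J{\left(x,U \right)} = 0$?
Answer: $1401$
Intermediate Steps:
$\left(69 + J{\left(\left(-3\right) \left(-4\right),-6 \right)}\right) \left(30 + 25\right) + \left(36 - -2\right) \left(-63\right) = \left(69 + 0\right) \left(30 + 25\right) + \left(36 - -2\right) \left(-63\right) = 69 \cdot 55 + \left(36 + 2\right) \left(-63\right) = 3795 + 38 \left(-63\right) = 3795 - 2394 = 1401$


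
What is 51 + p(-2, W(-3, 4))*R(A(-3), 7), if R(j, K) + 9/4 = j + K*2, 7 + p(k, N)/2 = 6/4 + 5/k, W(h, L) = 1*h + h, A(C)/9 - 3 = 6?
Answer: -1433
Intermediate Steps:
A(C) = 81 (A(C) = 27 + 9*6 = 27 + 54 = 81)
W(h, L) = 2*h (W(h, L) = h + h = 2*h)
p(k, N) = -11 + 10/k (p(k, N) = -14 + 2*(6/4 + 5/k) = -14 + 2*(6*(¼) + 5/k) = -14 + 2*(3/2 + 5/k) = -14 + (3 + 10/k) = -11 + 10/k)
R(j, K) = -9/4 + j + 2*K (R(j, K) = -9/4 + (j + K*2) = -9/4 + (j + 2*K) = -9/4 + j + 2*K)
51 + p(-2, W(-3, 4))*R(A(-3), 7) = 51 + (-11 + 10/(-2))*(-9/4 + 81 + 2*7) = 51 + (-11 + 10*(-½))*(-9/4 + 81 + 14) = 51 + (-11 - 5)*(371/4) = 51 - 16*371/4 = 51 - 1484 = -1433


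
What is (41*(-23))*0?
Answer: 0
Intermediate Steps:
(41*(-23))*0 = -943*0 = 0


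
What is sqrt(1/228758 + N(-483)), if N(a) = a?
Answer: I*sqrt(25275497269654)/228758 ≈ 21.977*I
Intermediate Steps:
sqrt(1/228758 + N(-483)) = sqrt(1/228758 - 483) = sqrt(-110490113/228758) = I*sqrt(25275497269654)/228758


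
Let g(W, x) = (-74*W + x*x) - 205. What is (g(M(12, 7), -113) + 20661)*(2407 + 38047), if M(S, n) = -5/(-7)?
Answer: 9393621070/7 ≈ 1.3419e+9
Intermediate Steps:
M(S, n) = 5/7 (M(S, n) = -5*(-⅐) = 5/7)
g(W, x) = -205 + x² - 74*W (g(W, x) = (-74*W + x²) - 205 = (x² - 74*W) - 205 = -205 + x² - 74*W)
(g(M(12, 7), -113) + 20661)*(2407 + 38047) = ((-205 + (-113)² - 74*5/7) + 20661)*(2407 + 38047) = ((-205 + 12769 - 370/7) + 20661)*40454 = (87578/7 + 20661)*40454 = (232205/7)*40454 = 9393621070/7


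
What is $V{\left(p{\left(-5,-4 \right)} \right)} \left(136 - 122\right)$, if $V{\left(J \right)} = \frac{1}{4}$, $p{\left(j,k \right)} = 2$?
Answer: $\frac{7}{2} \approx 3.5$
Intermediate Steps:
$V{\left(J \right)} = \frac{1}{4}$
$V{\left(p{\left(-5,-4 \right)} \right)} \left(136 - 122\right) = \frac{136 - 122}{4} = \frac{1}{4} \cdot 14 = \frac{7}{2}$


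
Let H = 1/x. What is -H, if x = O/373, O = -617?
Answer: 373/617 ≈ 0.60454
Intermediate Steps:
x = -617/373 ≈ -1.6542
H = -373/617 (H = 1/(-617/373) = -373/617 ≈ -0.60454)
-H = -1*(-373/617) = 373/617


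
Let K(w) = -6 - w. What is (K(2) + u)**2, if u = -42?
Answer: 2500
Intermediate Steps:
(K(2) + u)**2 = ((-6 - 1*2) - 42)**2 = ((-6 - 2) - 42)**2 = (-8 - 42)**2 = (-50)**2 = 2500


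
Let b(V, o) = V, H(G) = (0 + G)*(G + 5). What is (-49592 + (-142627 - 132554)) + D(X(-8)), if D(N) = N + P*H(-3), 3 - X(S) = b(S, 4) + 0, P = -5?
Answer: -324732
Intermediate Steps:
H(G) = G*(5 + G)
X(S) = 3 - S (X(S) = 3 - (S + 0) = 3 - S)
D(N) = 30 + N (D(N) = N - (-15)*(5 - 3) = N - (-15)*2 = N - 5*(-6) = N + 30 = 30 + N)
(-49592 + (-142627 - 132554)) + D(X(-8)) = (-49592 + (-142627 - 132554)) + (30 + (3 - 1*(-8))) = (-49592 - 275181) + (30 + (3 + 8)) = -324773 + (30 + 11) = -324773 + 41 = -324732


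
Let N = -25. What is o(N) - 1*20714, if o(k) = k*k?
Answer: -20089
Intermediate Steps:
o(k) = k²
o(N) - 1*20714 = (-25)² - 1*20714 = 625 - 20714 = -20089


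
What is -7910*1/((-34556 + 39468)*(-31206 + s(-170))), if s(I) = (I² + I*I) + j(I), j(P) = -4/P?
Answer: -336175/5551768352 ≈ -6.0553e-5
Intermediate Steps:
s(I) = -4/I + 2*I² (s(I) = (I² + I*I) - 4/I = (I² + I²) - 4/I = 2*I² - 4/I = -4/I + 2*I²)
-7910*1/((-34556 + 39468)*(-31206 + s(-170))) = -7910*1/((-34556 + 39468)*(-31206 + 2*(-2 + (-170)³)/(-170))) = -7910*1/(4912*(-31206 + 2*(-1/170)*(-2 - 4913000))) = -7910*1/(4912*(-31206 + 2*(-1/170)*(-4913002))) = -7910*1/(4912*(-31206 + 4913002/85)) = -7910/(4912*(2260492/85)) = -7910/11103536704/85 = -7910*85/11103536704 = -336175/5551768352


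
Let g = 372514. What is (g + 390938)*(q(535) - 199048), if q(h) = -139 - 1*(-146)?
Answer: -151958249532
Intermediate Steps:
q(h) = 7 (q(h) = -139 + 146 = 7)
(g + 390938)*(q(535) - 199048) = (372514 + 390938)*(7 - 199048) = 763452*(-199041) = -151958249532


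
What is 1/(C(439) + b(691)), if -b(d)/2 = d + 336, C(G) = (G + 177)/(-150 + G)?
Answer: -289/592990 ≈ -0.00048736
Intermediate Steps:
C(G) = (177 + G)/(-150 + G)
b(d) = -672 - 2*d (b(d) = -2*(d + 336) = -2*(336 + d) = -672 - 2*d)
1/(C(439) + b(691)) = 1/((177 + 439)/(-150 + 439) + (-672 - 2*691)) = 1/(616/289 + (-672 - 1382)) = 1/((1/289)*616 - 2054) = 1/(616/289 - 2054) = 1/(-592990/289) = -289/592990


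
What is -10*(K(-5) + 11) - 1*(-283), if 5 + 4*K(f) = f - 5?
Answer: 421/2 ≈ 210.50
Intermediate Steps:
K(f) = -5/2 + f/4 (K(f) = -5/4 + (f - 5)/4 = -5/4 + (-5 + f)/4 = -5/4 + (-5/4 + f/4) = -5/2 + f/4)
-10*(K(-5) + 11) - 1*(-283) = -10*((-5/2 + (1/4)*(-5)) + 11) - 1*(-283) = -10*((-5/2 - 5/4) + 11) + 283 = -10*(-15/4 + 11) + 283 = -10*29/4 + 283 = -145/2 + 283 = 421/2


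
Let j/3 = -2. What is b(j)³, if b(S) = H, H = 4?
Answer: 64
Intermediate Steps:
j = -6 (j = 3*(-2) = -6)
b(S) = 4
b(j)³ = 4³ = 64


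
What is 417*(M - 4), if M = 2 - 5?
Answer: -2919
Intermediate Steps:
M = -3
417*(M - 4) = 417*(-3 - 4) = 417*(-7) = -2919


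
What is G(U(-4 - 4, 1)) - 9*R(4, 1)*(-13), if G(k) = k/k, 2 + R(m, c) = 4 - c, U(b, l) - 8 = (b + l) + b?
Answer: 118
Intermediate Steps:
U(b, l) = 8 + l + 2*b (U(b, l) = 8 + ((b + l) + b) = 8 + (l + 2*b) = 8 + l + 2*b)
R(m, c) = 2 - c (R(m, c) = -2 + (4 - c) = 2 - c)
G(k) = 1
G(U(-4 - 4, 1)) - 9*R(4, 1)*(-13) = 1 - 9*(2 - 1*1)*(-13) = 1 - 9*(2 - 1)*(-13) = 1 - 9*1*(-13) = 1 - 9*(-13) = 1 + 117 = 118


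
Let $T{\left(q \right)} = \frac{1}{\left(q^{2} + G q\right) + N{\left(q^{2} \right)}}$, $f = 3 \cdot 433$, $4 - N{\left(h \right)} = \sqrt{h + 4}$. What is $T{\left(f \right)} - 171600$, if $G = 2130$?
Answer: $- \frac{680928159506819545}{3968112817644} + \frac{\sqrt{1687405}}{19840564088220} \approx -1.716 \cdot 10^{5}$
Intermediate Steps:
$N{\left(h \right)} = 4 - \sqrt{4 + h}$ ($N{\left(h \right)} = 4 - \sqrt{h + 4} = 4 - \sqrt{4 + h}$)
$f = 1299$
$T{\left(q \right)} = \frac{1}{4 + q^{2} - \sqrt{4 + q^{2}} + 2130 q}$ ($T{\left(q \right)} = \frac{1}{\left(q^{2} + 2130 q\right) - \left(-4 + \sqrt{4 + q^{2}}\right)} = \frac{1}{4 + q^{2} - \sqrt{4 + q^{2}} + 2130 q}$)
$T{\left(f \right)} - 171600 = \frac{1}{4 + 1299^{2} - \sqrt{4 + 1299^{2}} + 2130 \cdot 1299} - 171600 = \frac{1}{4 + 1687401 - \sqrt{4 + 1687401} + 2766870} - 171600 = \frac{1}{4 + 1687401 - \sqrt{1687405} + 2766870} - 171600 = \frac{1}{4454275 - \sqrt{1687405}} - 171600 = -171600 + \frac{1}{4454275 - \sqrt{1687405}}$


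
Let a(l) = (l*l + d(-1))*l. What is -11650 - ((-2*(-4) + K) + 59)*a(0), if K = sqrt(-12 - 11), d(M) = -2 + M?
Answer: -11650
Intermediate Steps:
K = I*sqrt(23) (K = sqrt(-23) = I*sqrt(23) ≈ 4.7958*I)
a(l) = l*(-3 + l**2) (a(l) = (l*l + (-2 - 1))*l = (l**2 - 3)*l = (-3 + l**2)*l = l*(-3 + l**2))
-11650 - ((-2*(-4) + K) + 59)*a(0) = -11650 - ((-2*(-4) + I*sqrt(23)) + 59)*0*(-3 + 0**2) = -11650 - ((8 + I*sqrt(23)) + 59)*0*(-3 + 0) = -11650 - (67 + I*sqrt(23))*0*(-3) = -11650 - (67 + I*sqrt(23))*0 = -11650 - 1*0 = -11650 + 0 = -11650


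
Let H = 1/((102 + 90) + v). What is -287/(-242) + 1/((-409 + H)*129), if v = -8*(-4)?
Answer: 3391807937/2860037070 ≈ 1.1859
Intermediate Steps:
v = 32
H = 1/224 (H = 1/((102 + 90) + 32) = 1/(192 + 32) = 1/224 ≈ 0.0044643)
-287/(-242) + 1/((-409 + H)*129) = -287/(-242) + 1/((-409 + 1/224)*129) = -287*(-1/242) + (1/129)/(-91615/224) = 287/242 - 224/91615*1/129 = 287/242 - 224/11818335 = 3391807937/2860037070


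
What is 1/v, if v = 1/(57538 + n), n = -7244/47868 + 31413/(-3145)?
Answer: 58517051992/1017195 ≈ 57528.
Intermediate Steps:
n = -10313918/1017195 (n = -7244*1/47868 + 31413*(-1/3145) = -1811/11967 - 849/85 = -10313918/1017195 ≈ -10.140)
v = 1017195/58517051992 (v = 1/(57538 - 10313918/1017195) = 1/(58517051992/1017195) = 1017195/58517051992 ≈ 1.7383e-5)
1/v = 1/(1017195/58517051992) = 58517051992/1017195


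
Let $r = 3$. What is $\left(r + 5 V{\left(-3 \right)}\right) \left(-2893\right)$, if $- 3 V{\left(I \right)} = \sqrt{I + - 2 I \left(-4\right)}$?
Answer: $-8679 + 14465 i \sqrt{3} \approx -8679.0 + 25054.0 i$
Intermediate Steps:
$V{\left(I \right)} = - \sqrt{I}$ ($V{\left(I \right)} = - \frac{\sqrt{I + - 2 I \left(-4\right)}}{3} = - \frac{\sqrt{I + 8 I}}{3} = - \frac{\sqrt{9 I}}{3} = - \frac{3 \sqrt{I}}{3} = - \sqrt{I}$)
$\left(r + 5 V{\left(-3 \right)}\right) \left(-2893\right) = \left(3 + 5 \left(- \sqrt{-3}\right)\right) \left(-2893\right) = \left(3 + 5 \left(- i \sqrt{3}\right)\right) \left(-2893\right) = \left(3 - 5 i \sqrt{3}\right) \left(-2893\right) = -8679 + 14465 i \sqrt{3}$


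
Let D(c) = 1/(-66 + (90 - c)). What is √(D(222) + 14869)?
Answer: √64769342/66 ≈ 121.94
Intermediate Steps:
D(c) = 1/(24 - c)
√(D(222) + 14869) = √(-1/(-24 + 222) + 14869) = √(-1/198 + 14869) = √(2944061/198) = √64769342/66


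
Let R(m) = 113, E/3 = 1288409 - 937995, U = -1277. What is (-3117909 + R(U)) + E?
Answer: -2066554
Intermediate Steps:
E = 1051242 (E = 3*(1288409 - 937995) = 3*350414 = 1051242)
(-3117909 + R(U)) + E = (-3117909 + 113) + 1051242 = -3117796 + 1051242 = -2066554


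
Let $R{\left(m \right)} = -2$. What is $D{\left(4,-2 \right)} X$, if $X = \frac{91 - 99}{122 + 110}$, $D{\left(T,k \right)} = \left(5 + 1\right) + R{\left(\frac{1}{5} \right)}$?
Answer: $- \frac{4}{29} \approx -0.13793$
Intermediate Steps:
$D{\left(T,k \right)} = 4$ ($D{\left(T,k \right)} = \left(5 + 1\right) - 2 = 6 - 2 = 4$)
$X = - \frac{1}{29}$ ($X = - \frac{8}{232} = \left(-8\right) \frac{1}{232} = - \frac{1}{29} \approx -0.034483$)
$D{\left(4,-2 \right)} X = 4 \left(- \frac{1}{29}\right) = - \frac{4}{29}$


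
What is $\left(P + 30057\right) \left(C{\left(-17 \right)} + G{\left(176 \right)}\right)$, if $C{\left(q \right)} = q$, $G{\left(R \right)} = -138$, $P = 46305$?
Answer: $-11836110$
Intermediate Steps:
$\left(P + 30057\right) \left(C{\left(-17 \right)} + G{\left(176 \right)}\right) = \left(46305 + 30057\right) \left(-17 - 138\right) = 76362 \left(-155\right) = -11836110$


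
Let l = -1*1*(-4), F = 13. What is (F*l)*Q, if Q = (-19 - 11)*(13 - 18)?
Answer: 7800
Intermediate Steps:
Q = 150 (Q = -30*(-5) = 150)
l = 4 (l = -1*(-4) = 4)
(F*l)*Q = (13*4)*150 = 52*150 = 7800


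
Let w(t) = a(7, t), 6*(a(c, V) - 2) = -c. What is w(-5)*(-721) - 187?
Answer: -4727/6 ≈ -787.83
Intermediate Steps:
a(c, V) = 2 - c/6 (a(c, V) = 2 + (-c)/6 = 2 - c/6)
w(t) = ⅚ (w(t) = 2 - ⅙*7 = 2 - 7/6 = ⅚)
w(-5)*(-721) - 187 = (⅚)*(-721) - 187 = -3605/6 - 187 = -4727/6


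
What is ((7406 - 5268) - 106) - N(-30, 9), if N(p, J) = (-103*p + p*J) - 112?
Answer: -676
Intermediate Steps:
N(p, J) = -112 - 103*p + J*p (N(p, J) = (-103*p + J*p) - 112 = -112 - 103*p + J*p)
((7406 - 5268) - 106) - N(-30, 9) = ((7406 - 5268) - 106) - (-112 - 103*(-30) + 9*(-30)) = (2138 - 106) - (-112 + 3090 - 270) = 2032 - 1*2708 = 2032 - 2708 = -676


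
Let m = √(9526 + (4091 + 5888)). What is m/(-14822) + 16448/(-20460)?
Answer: -4112/5115 - √19505/14822 ≈ -0.81333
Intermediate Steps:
m = √19505 (m = √(9526 + 9979) = √19505 ≈ 139.66)
m/(-14822) + 16448/(-20460) = √19505/(-14822) + 16448/(-20460) = √19505*(-1/14822) + 16448*(-1/20460) = -√19505/14822 - 4112/5115 = -4112/5115 - √19505/14822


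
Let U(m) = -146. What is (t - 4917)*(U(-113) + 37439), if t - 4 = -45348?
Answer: -1874383473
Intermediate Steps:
t = -45344 (t = 4 - 45348 = -45344)
(t - 4917)*(U(-113) + 37439) = (-45344 - 4917)*(-146 + 37439) = -50261*37293 = -1874383473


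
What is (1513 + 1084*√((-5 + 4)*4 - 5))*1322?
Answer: 2000186 + 4299144*I ≈ 2.0002e+6 + 4.2991e+6*I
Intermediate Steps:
(1513 + 1084*√((-5 + 4)*4 - 5))*1322 = (1513 + 1084*√(-1*4 - 5))*1322 = (1513 + 1084*√(-4 - 5))*1322 = (1513 + 1084*√(-9))*1322 = (1513 + 1084*(3*I))*1322 = (1513 + 3252*I)*1322 = 2000186 + 4299144*I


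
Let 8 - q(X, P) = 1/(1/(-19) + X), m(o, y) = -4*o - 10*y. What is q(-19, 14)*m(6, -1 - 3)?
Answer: 23320/181 ≈ 128.84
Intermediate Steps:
m(o, y) = -10*y - 4*o
q(X, P) = 8 - 1/(-1/19 + X) (q(X, P) = 8 - 1/(1/(-19) + X) = 8 - 1/(-1/19 + X))
q(-19, 14)*m(6, -1 - 3) = ((-27 + 152*(-19))/(-1 + 19*(-19)))*(-10*(-1 - 3) - 4*6) = ((-27 - 2888)/(-1 - 361))*(-10*(-4) - 24) = (-2915/(-362))*(40 - 24) = -1/362*(-2915)*16 = (2915/362)*16 = 23320/181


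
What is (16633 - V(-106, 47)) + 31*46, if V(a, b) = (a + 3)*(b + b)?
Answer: 27741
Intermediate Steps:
V(a, b) = 2*b*(3 + a) (V(a, b) = (3 + a)*(2*b) = 2*b*(3 + a))
(16633 - V(-106, 47)) + 31*46 = (16633 - 2*47*(3 - 106)) + 31*46 = (16633 - 2*47*(-103)) + 1426 = (16633 - 1*(-9682)) + 1426 = (16633 + 9682) + 1426 = 26315 + 1426 = 27741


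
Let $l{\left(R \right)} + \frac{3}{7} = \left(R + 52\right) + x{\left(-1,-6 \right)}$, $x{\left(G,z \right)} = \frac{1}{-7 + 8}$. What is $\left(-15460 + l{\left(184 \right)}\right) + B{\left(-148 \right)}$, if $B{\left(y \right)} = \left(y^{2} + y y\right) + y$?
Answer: $\frac{199056}{7} \approx 28437.0$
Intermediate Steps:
$B{\left(y \right)} = y + 2 y^{2}$ ($B{\left(y \right)} = \left(y^{2} + y^{2}\right) + y = 2 y^{2} + y = y + 2 y^{2}$)
$x{\left(G,z \right)} = 1$ ($x{\left(G,z \right)} = 1^{-1} = 1$)
$l{\left(R \right)} = \frac{368}{7} + R$ ($l{\left(R \right)} = - \frac{3}{7} + \left(\left(R + 52\right) + 1\right) = - \frac{3}{7} + \left(\left(52 + R\right) + 1\right) = - \frac{3}{7} + \left(53 + R\right) = \frac{368}{7} + R$)
$\left(-15460 + l{\left(184 \right)}\right) + B{\left(-148 \right)} = \left(-15460 + \left(\frac{368}{7} + 184\right)\right) - 148 \left(1 + 2 \left(-148\right)\right) = \left(-15460 + \frac{1656}{7}\right) - 148 \left(1 - 296\right) = - \frac{106564}{7} - -43660 = - \frac{106564}{7} + 43660 = \frac{199056}{7}$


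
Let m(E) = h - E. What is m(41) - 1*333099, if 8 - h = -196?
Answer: -332936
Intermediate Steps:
h = 204 (h = 8 - 1*(-196) = 8 + 196 = 204)
m(E) = 204 - E
m(41) - 1*333099 = (204 - 1*41) - 1*333099 = (204 - 41) - 333099 = 163 - 333099 = -332936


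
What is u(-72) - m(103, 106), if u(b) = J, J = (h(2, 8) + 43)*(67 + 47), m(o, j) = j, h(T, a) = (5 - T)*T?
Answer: 5480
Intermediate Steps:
h(T, a) = T*(5 - T)
J = 5586 (J = (2*(5 - 1*2) + 43)*(67 + 47) = (2*(5 - 2) + 43)*114 = (2*3 + 43)*114 = (6 + 43)*114 = 49*114 = 5586)
u(b) = 5586
u(-72) - m(103, 106) = 5586 - 1*106 = 5586 - 106 = 5480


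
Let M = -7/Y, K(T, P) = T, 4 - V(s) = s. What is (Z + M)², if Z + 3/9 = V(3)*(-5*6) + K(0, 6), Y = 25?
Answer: 5271616/5625 ≈ 937.18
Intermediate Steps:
V(s) = 4 - s
M = -7/25 ≈ -0.28000
Z = -91/3 (Z = -⅓ + ((4 - 1*3)*(-5*6) + 0) = -⅓ + ((4 - 3)*(-30) + 0) = -⅓ + (1*(-30) + 0) = -⅓ + (-30 + 0) = -⅓ - 30 = -91/3 ≈ -30.333)
(Z + M)² = (-91/3 - 7/25)² = (-2296/75)² = 5271616/5625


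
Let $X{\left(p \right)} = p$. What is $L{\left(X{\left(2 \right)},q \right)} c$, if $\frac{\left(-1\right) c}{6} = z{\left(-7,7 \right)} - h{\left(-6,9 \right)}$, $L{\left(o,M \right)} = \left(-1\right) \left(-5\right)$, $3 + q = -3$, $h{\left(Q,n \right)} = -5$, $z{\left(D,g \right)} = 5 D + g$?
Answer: $690$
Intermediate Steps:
$z{\left(D,g \right)} = g + 5 D$
$q = -6$ ($q = -3 - 3 = -6$)
$L{\left(o,M \right)} = 5$
$c = 138$ ($c = - 6 \left(\left(7 + 5 \left(-7\right)\right) - -5\right) = - 6 \left(\left(7 - 35\right) + 5\right) = - 6 \left(-28 + 5\right) = \left(-6\right) \left(-23\right) = 138$)
$L{\left(X{\left(2 \right)},q \right)} c = 5 \cdot 138 = 690$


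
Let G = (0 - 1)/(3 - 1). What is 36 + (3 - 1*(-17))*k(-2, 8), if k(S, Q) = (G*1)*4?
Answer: -4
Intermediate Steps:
G = -½ (G = -1/2 = -1*½ = -½ ≈ -0.50000)
k(S, Q) = -2 (k(S, Q) = -½*1*4 = -½*4 = -2)
36 + (3 - 1*(-17))*k(-2, 8) = 36 + (3 - 1*(-17))*(-2) = 36 + (3 + 17)*(-2) = 36 + 20*(-2) = 36 - 40 = -4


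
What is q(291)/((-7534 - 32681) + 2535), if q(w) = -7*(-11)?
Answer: -77/37680 ≈ -0.0020435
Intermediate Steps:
q(w) = 77
q(291)/((-7534 - 32681) + 2535) = 77/((-7534 - 32681) + 2535) = 77/(-40215 + 2535) = 77/(-37680) = 77*(-1/37680) = -77/37680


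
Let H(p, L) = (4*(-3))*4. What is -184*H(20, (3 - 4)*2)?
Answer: 8832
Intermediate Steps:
H(p, L) = -48 (H(p, L) = -12*4 = -48)
-184*H(20, (3 - 4)*2) = -184*(-48) = 8832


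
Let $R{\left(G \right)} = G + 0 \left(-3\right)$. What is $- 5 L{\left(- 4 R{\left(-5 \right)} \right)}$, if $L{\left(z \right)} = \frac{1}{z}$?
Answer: $- \frac{1}{4} \approx -0.25$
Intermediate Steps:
$R{\left(G \right)} = G$ ($R{\left(G \right)} = G + 0 = G$)
$- 5 L{\left(- 4 R{\left(-5 \right)} \right)} = - \frac{5}{\left(-4\right) \left(-5\right)} = - \frac{5}{20} = \left(-5\right) \frac{1}{20} = - \frac{1}{4}$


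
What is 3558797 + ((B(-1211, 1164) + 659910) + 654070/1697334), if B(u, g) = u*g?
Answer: 2383993342736/848667 ≈ 2.8091e+6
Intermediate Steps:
B(u, g) = g*u
3558797 + ((B(-1211, 1164) + 659910) + 654070/1697334) = 3558797 + ((1164*(-1211) + 659910) + 654070/1697334) = 3558797 + ((-1409604 + 659910) + 654070*(1/1697334)) = 3558797 + (-749694 + 327035/848667) = 3558797 - 636240230863/848667 = 2383993342736/848667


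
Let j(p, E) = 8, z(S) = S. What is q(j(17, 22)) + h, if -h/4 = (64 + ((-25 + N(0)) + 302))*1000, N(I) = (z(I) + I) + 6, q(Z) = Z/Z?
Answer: -1387999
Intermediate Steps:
q(Z) = 1
N(I) = 6 + 2*I (N(I) = (I + I) + 6 = 2*I + 6 = 6 + 2*I)
h = -1388000 (h = -4*(64 + ((-25 + (6 + 2*0)) + 302))*1000 = -4*(64 + ((-25 + (6 + 0)) + 302))*1000 = -4*(64 + ((-25 + 6) + 302))*1000 = -4*(64 + (-19 + 302))*1000 = -4*(64 + 283)*1000 = -1388*1000 = -4*347000 = -1388000)
q(j(17, 22)) + h = 1 - 1388000 = -1387999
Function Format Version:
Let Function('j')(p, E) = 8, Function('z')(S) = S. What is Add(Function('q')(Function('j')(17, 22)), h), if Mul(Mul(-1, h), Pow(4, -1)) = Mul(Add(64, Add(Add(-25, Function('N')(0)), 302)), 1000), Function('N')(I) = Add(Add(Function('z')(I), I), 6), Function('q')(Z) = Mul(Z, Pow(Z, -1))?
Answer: -1387999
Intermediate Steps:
Function('q')(Z) = 1
Function('N')(I) = Add(6, Mul(2, I)) (Function('N')(I) = Add(Add(I, I), 6) = Add(Mul(2, I), 6) = Add(6, Mul(2, I)))
h = -1388000 (h = Mul(-4, Mul(Add(64, Add(Add(-25, Add(6, Mul(2, 0))), 302)), 1000)) = Mul(-4, Mul(Add(64, Add(Add(-25, Add(6, 0)), 302)), 1000)) = Mul(-4, Mul(Add(64, Add(Add(-25, 6), 302)), 1000)) = Mul(-4, Mul(Add(64, Add(-19, 302)), 1000)) = Mul(-4, Mul(Add(64, 283), 1000)) = Mul(-4, Mul(347, 1000)) = Mul(-4, 347000) = -1388000)
Add(Function('q')(Function('j')(17, 22)), h) = Add(1, -1388000) = -1387999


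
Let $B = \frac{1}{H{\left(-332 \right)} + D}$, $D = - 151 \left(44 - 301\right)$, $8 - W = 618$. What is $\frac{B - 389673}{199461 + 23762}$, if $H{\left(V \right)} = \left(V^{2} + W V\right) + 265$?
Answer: $- \frac{137093196167}{78533422968} \approx -1.7457$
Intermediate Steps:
$W = -610$ ($W = 8 - 618 = -610$)
$D = 38807$ ($D = \left(-151\right) \left(-257\right) = 38807$)
$H{\left(V \right)} = 265 + V^{2} - 610 V$ ($H{\left(V \right)} = \left(V^{2} - 610 V\right) + 265 = 265 + V^{2} - 610 V$)
$B = \frac{1}{351816}$ ($B = \frac{1}{\left(265 + \left(-332\right)^{2} - -202520\right) + 38807} = \frac{1}{\left(265 + 110224 + 202520\right) + 38807} = \frac{1}{313009 + 38807} = \frac{1}{351816} \approx 2.8424 \cdot 10^{-6}$)
$\frac{B - 389673}{199461 + 23762} = \frac{\frac{1}{351816} - 389673}{199461 + 23762} = - \frac{137093196167}{351816 \cdot 223223} = \left(- \frac{137093196167}{351816}\right) \frac{1}{223223} = - \frac{137093196167}{78533422968}$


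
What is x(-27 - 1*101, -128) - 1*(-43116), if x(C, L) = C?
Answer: 42988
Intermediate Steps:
x(-27 - 1*101, -128) - 1*(-43116) = (-27 - 1*101) - 1*(-43116) = (-27 - 101) + 43116 = -128 + 43116 = 42988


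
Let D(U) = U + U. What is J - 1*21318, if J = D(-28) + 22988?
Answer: 1614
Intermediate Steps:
D(U) = 2*U
J = 22932 (J = 2*(-28) + 22988 = -56 + 22988 = 22932)
J - 1*21318 = 22932 - 1*21318 = 22932 - 21318 = 1614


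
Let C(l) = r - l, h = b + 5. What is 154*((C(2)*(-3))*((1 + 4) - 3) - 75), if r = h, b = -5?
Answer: -9702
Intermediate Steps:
h = 0 (h = -5 + 5 = 0)
r = 0
C(l) = -l (C(l) = 0 - l = -l)
154*((C(2)*(-3))*((1 + 4) - 3) - 75) = 154*((-1*2*(-3))*((1 + 4) - 3) - 75) = 154*((-2*(-3))*(5 - 3) - 75) = 154*(6*2 - 75) = 154*(12 - 75) = 154*(-63) = -9702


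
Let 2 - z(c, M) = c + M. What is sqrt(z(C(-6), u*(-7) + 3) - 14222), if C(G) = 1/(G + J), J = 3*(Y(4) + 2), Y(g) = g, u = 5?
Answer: I*sqrt(510771)/6 ≈ 119.11*I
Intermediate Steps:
J = 18 (J = 3*(4 + 2) = 3*6 = 18)
C(G) = 1/(18 + G) (C(G) = 1/(G + 18) = 1/(18 + G))
z(c, M) = 2 - M - c (z(c, M) = 2 - (c + M) = 2 - (M + c) = 2 + (-M - c) = 2 - M - c)
sqrt(z(C(-6), u*(-7) + 3) - 14222) = sqrt((2 - (5*(-7) + 3) - 1/(18 - 6)) - 14222) = sqrt((2 - (-35 + 3) - 1/12) - 14222) = sqrt((2 - 1*(-32) - 1*1/12) - 14222) = sqrt((2 + 32 - 1/12) - 14222) = sqrt(407/12 - 14222) = sqrt(-170257/12) = I*sqrt(510771)/6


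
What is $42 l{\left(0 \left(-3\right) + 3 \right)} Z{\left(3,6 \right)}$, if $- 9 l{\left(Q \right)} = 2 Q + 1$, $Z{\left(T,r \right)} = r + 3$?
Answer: $-294$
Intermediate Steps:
$Z{\left(T,r \right)} = 3 + r$
$l{\left(Q \right)} = - \frac{1}{9} - \frac{2 Q}{9}$ ($l{\left(Q \right)} = - \frac{2 Q + 1}{9} = - \frac{1 + 2 Q}{9} = - \frac{1}{9} - \frac{2 Q}{9}$)
$42 l{\left(0 \left(-3\right) + 3 \right)} Z{\left(3,6 \right)} = 42 \left(- \frac{1}{9} - \frac{2 \left(0 \left(-3\right) + 3\right)}{9}\right) \left(3 + 6\right) = 42 \left(- \frac{1}{9} - \frac{2 \left(0 + 3\right)}{9}\right) 9 = 42 \left(- \frac{1}{9} - \frac{2}{3}\right) 9 = 42 \left(- \frac{7}{9}\right) 9 = \left(- \frac{98}{3}\right) 9 = -294$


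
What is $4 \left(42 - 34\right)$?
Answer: $32$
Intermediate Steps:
$4 \left(42 - 34\right) = 4 \cdot 8 = 32$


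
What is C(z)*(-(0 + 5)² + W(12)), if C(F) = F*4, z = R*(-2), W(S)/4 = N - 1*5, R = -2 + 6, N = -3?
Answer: 1824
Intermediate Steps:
R = 4
W(S) = -32 (W(S) = 4*(-3 - 1*5) = 4*(-3 - 5) = 4*(-8) = -32)
z = -8 (z = 4*(-2) = -8)
C(F) = 4*F
C(z)*(-(0 + 5)² + W(12)) = (4*(-8))*(-(0 + 5)² - 32) = -32*(-1*5² - 32) = -32*(-1*25 - 32) = -32*(-25 - 32) = -32*(-57) = 1824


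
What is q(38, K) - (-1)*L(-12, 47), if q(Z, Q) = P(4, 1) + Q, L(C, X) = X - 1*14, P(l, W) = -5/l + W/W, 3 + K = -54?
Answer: -97/4 ≈ -24.250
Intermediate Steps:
K = -57 (K = -3 - 54 = -57)
P(l, W) = 1 - 5/l (P(l, W) = -5/l + 1 = 1 - 5/l)
L(C, X) = -14 + X (L(C, X) = X - 14 = -14 + X)
q(Z, Q) = -1/4 + Q (q(Z, Q) = (-5 + 4)/4 + Q = (1/4)*(-1) + Q = -1/4 + Q)
q(38, K) - (-1)*L(-12, 47) = (-1/4 - 57) - (-1)*(-14 + 47) = -229/4 - (-1)*33 = -229/4 - 1*(-33) = -229/4 + 33 = -97/4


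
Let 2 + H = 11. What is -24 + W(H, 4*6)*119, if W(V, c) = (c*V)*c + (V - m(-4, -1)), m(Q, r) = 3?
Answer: 617586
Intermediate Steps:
H = 9 (H = -2 + 11 = 9)
W(V, c) = -3 + V + V*c² (W(V, c) = (c*V)*c + (V - 1*3) = (V*c)*c + (V - 3) = V*c² + (-3 + V) = -3 + V + V*c²)
-24 + W(H, 4*6)*119 = -24 + (-3 + 9 + 9*(4*6)²)*119 = -24 + (-3 + 9 + 9*24²)*119 = -24 + (-3 + 9 + 9*576)*119 = -24 + (-3 + 9 + 5184)*119 = -24 + 5190*119 = -24 + 617610 = 617586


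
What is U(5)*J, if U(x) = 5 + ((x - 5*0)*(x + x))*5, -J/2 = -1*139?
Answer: 70890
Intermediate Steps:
J = 278 (J = -(-2)*139 = -2*(-139) = 278)
U(x) = 5 + 10*x² (U(x) = 5 + ((x + 0)*(2*x))*5 = 5 + (x*(2*x))*5 = 5 + (2*x²)*5 = 5 + 10*x²)
U(5)*J = (5 + 10*5²)*278 = (5 + 10*25)*278 = (5 + 250)*278 = 255*278 = 70890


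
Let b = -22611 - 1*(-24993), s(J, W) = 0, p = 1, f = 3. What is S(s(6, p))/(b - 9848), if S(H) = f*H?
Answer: 0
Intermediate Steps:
b = 2382 (b = -22611 + 24993 = 2382)
S(H) = 3*H
S(s(6, p))/(b - 9848) = (3*0)/(2382 - 9848) = 0/(-7466) = -1/7466*0 = 0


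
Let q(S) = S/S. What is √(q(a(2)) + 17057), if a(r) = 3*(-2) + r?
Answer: √17058 ≈ 130.61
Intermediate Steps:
a(r) = -6 + r
q(S) = 1
√(q(a(2)) + 17057) = √(1 + 17057) = √17058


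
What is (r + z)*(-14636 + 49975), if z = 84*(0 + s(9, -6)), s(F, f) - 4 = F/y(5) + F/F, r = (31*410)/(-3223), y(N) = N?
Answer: 323045743582/16115 ≈ 2.0046e+7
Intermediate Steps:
r = -12710/3223 (r = 12710*(-1/3223) = -12710/3223 ≈ -3.9435)
s(F, f) = 5 + F/5 (s(F, f) = 4 + (F/5 + F/F) = 4 + (F*(1/5) + 1) = 4 + (F/5 + 1) = 4 + (1 + F/5) = 5 + F/5)
z = 2856/5 (z = 84*(0 + (5 + (1/5)*9)) = 84*(0 + (5 + 9/5)) = 84*(0 + 34/5) = 84*(34/5) = 2856/5 ≈ 571.20)
(r + z)*(-14636 + 49975) = (-12710/3223 + 2856/5)*(-14636 + 49975) = (9141338/16115)*35339 = 323045743582/16115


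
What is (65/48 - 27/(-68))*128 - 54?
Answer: 8678/51 ≈ 170.16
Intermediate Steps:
(65/48 - 27/(-68))*128 - 54 = (65*(1/48) - 27*(-1/68))*128 - 54 = (65/48 + 27/68)*128 - 54 = (1429/816)*128 - 54 = 11432/51 - 54 = 8678/51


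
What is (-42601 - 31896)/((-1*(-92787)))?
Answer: -74497/92787 ≈ -0.80288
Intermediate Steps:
(-42601 - 31896)/((-1*(-92787))) = -74497/92787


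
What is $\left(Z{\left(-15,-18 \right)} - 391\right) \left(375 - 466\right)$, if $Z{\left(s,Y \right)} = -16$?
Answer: $37037$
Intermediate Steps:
$\left(Z{\left(-15,-18 \right)} - 391\right) \left(375 - 466\right) = \left(-16 - 391\right) \left(375 - 466\right) = \left(-407\right) \left(-91\right) = 37037$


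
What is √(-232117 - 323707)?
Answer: 4*I*√34739 ≈ 745.54*I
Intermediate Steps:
√(-232117 - 323707) = √(-555824) = 4*I*√34739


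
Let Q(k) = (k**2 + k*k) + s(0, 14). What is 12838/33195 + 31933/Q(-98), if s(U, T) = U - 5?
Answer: 145171561/70827065 ≈ 2.0497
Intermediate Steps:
s(U, T) = -5 + U
Q(k) = -5 + 2*k**2 (Q(k) = (k**2 + k*k) + (-5 + 0) = (k**2 + k**2) - 5 = 2*k**2 - 5 = -5 + 2*k**2)
12838/33195 + 31933/Q(-98) = 12838/33195 + 31933/(-5 + 2*(-98)**2) = 12838*(1/33195) + 31933/(-5 + 2*9604) = 12838/33195 + 31933/(-5 + 19208) = 12838/33195 + 31933/19203 = 145171561/70827065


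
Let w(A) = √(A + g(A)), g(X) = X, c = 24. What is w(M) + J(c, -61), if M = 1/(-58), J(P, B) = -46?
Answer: -46 + I*√29/29 ≈ -46.0 + 0.1857*I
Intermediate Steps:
M = -1/58 ≈ -0.017241
w(A) = √2*√A (w(A) = √(A + A) = √(2*A) = √2*√A)
w(M) + J(c, -61) = √2*√(-1/58) - 46 = √2*(I*√58/58) - 46 = I*√29/29 - 46 = -46 + I*√29/29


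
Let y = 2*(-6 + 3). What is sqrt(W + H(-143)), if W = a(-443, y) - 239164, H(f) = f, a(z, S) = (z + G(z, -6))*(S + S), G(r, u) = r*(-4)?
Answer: I*sqrt(255255) ≈ 505.23*I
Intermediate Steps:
G(r, u) = -4*r
y = -6 (y = 2*(-3) = -6)
a(z, S) = -6*S*z (a(z, S) = (z - 4*z)*(S + S) = (-3*z)*(2*S) = -6*S*z)
W = -255112 (W = -6*(-6)*(-443) - 239164 = -15948 - 239164 = -255112)
sqrt(W + H(-143)) = sqrt(-255112 - 143) = sqrt(-255255) = I*sqrt(255255)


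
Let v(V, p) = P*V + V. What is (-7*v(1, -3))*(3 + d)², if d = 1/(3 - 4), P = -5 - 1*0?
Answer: 112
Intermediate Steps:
P = -5 (P = -5 + 0 = -5)
d = -1 (d = 1/(-1) = -1)
v(V, p) = -4*V (v(V, p) = -5*V + V = -4*V)
(-7*v(1, -3))*(3 + d)² = (-(-28))*(3 - 1)² = -7*(-4)*2² = 28*4 = 112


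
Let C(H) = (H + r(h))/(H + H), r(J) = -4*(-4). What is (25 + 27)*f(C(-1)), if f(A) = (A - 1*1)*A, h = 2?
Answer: 3315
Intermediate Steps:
r(J) = 16
C(H) = (16 + H)/(2*H) (C(H) = (H + 16)/(H + H) = (16 + H)/((2*H)) = (16 + H)*(1/(2*H)) = (16 + H)/(2*H))
f(A) = A*(-1 + A) (f(A) = (A - 1)*A = (-1 + A)*A = A*(-1 + A))
(25 + 27)*f(C(-1)) = (25 + 27)*(((½)*(16 - 1)/(-1))*(-1 + (½)*(16 - 1)/(-1))) = 52*(((½)*(-1)*15)*(-1 + (½)*(-1)*15)) = 52*(-15*(-1 - 15/2)/2) = 52*(-15/2*(-17/2)) = 52*(255/4) = 3315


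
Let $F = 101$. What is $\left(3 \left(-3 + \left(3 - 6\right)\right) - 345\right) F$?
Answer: $-36663$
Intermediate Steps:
$\left(3 \left(-3 + \left(3 - 6\right)\right) - 345\right) F = \left(3 \left(-3 + \left(3 - 6\right)\right) - 345\right) 101 = \left(3 \left(-3 - 3\right) - 345\right) 101 = \left(3 \left(-6\right) - 345\right) 101 = \left(-18 - 345\right) 101 = \left(-363\right) 101 = -36663$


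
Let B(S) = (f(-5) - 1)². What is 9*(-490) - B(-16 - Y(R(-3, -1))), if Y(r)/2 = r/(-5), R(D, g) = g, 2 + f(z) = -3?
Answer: -4446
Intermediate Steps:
f(z) = -5 (f(z) = -2 - 3 = -5)
Y(r) = -2*r/5 (Y(r) = 2*(r/(-5)) = 2*(r*(-⅕)) = 2*(-r/5) = -2*r/5)
B(S) = 36 (B(S) = (-5 - 1)² = (-6)² = 36)
9*(-490) - B(-16 - Y(R(-3, -1))) = 9*(-490) - 1*36 = -4410 - 36 = -4446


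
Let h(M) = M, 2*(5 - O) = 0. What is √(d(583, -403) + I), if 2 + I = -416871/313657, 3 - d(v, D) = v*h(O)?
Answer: I*√286812154080433/313657 ≈ 53.994*I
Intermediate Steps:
O = 5 (O = 5 - ½*0 = 5 + 0 = 5)
d(v, D) = 3 - 5*v (d(v, D) = 3 - v*5 = 3 - 5*v)
I = -1044185/313657 (I = -2 - 416871/313657 = -1044185/313657 ≈ -3.3291)
√(d(583, -403) + I) = √((3 - 5*583) - 1044185/313657) = √((3 - 2915) - 1044185/313657) = √(-2912 - 1044185/313657) = √(-914413369/313657) = I*√286812154080433/313657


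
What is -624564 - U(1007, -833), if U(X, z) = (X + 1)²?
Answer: -1640628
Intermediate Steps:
U(X, z) = (1 + X)²
-624564 - U(1007, -833) = -624564 - (1 + 1007)² = -624564 - 1*1008² = -624564 - 1*1016064 = -624564 - 1016064 = -1640628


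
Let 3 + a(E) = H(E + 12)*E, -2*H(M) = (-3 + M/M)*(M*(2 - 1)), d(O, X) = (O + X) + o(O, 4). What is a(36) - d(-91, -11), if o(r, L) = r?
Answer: 1918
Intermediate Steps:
d(O, X) = X + 2*O (d(O, X) = (O + X) + O = X + 2*O)
H(M) = M (H(M) = -(-3 + M/M)*M*(2 - 1)/2 = -(-3 + 1)*M*1/2 = -(-1)*M = M)
a(E) = -3 + E*(12 + E) (a(E) = -3 + (E + 12)*E = -3 + (12 + E)*E = -3 + E*(12 + E))
a(36) - d(-91, -11) = (-3 + 36*(12 + 36)) - (-11 + 2*(-91)) = (-3 + 36*48) - (-11 - 182) = (-3 + 1728) - 1*(-193) = 1725 + 193 = 1918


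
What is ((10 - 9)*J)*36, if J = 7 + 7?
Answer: 504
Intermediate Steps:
J = 14
((10 - 9)*J)*36 = ((10 - 9)*14)*36 = (1*14)*36 = 14*36 = 504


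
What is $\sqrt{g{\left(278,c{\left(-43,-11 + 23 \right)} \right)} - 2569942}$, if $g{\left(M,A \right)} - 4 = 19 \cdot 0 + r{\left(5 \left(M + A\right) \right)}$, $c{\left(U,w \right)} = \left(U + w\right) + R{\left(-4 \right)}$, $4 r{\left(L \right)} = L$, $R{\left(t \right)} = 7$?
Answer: $\frac{i \sqrt{10278482}}{2} \approx 1603.0 i$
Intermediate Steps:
$r{\left(L \right)} = \frac{L}{4}$
$c{\left(U,w \right)} = 7 + U + w$ ($c{\left(U,w \right)} = \left(U + w\right) + 7 = 7 + U + w$)
$g{\left(M,A \right)} = 4 + \frac{5 A}{4} + \frac{5 M}{4}$ ($g{\left(M,A \right)} = 4 + \left(19 \cdot 0 + \frac{5 \left(M + A\right)}{4}\right) = 4 + \left(0 + \frac{5 \left(A + M\right)}{4}\right) = 4 + \left(0 + \frac{5 A + 5 M}{4}\right) = 4 + \left(0 + \left(\frac{5 A}{4} + \frac{5 M}{4}\right)\right) = 4 + \left(\frac{5 A}{4} + \frac{5 M}{4}\right) = 4 + \frac{5 A}{4} + \frac{5 M}{4}$)
$\sqrt{g{\left(278,c{\left(-43,-11 + 23 \right)} \right)} - 2569942} = \sqrt{\left(4 + \frac{5 \left(7 - 43 + \left(-11 + 23\right)\right)}{4} + \frac{5}{4} \cdot 278\right) - 2569942} = \sqrt{\left(4 + \frac{5 \left(7 - 43 + 12\right)}{4} + \frac{695}{2}\right) - 2569942} = \sqrt{\left(4 + \frac{5}{4} \left(-24\right) + \frac{695}{2}\right) - 2569942} = \sqrt{\left(4 - 30 + \frac{695}{2}\right) - 2569942} = \sqrt{\frac{643}{2} - 2569942} = \sqrt{- \frac{5139241}{2}} = \frac{i \sqrt{10278482}}{2}$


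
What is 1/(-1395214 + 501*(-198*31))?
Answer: -1/4470352 ≈ -2.2370e-7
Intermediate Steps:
1/(-1395214 + 501*(-198*31)) = 1/(-1395214 + 501*(-6138)) = 1/(-1395214 - 3075138) = 1/(-4470352) = -1/4470352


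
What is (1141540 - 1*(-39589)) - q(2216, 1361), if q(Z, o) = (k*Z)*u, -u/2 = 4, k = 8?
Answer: 1322953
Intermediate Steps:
u = -8 (u = -2*4 = -8)
q(Z, o) = -64*Z (q(Z, o) = (8*Z)*(-8) = -64*Z)
(1141540 - 1*(-39589)) - q(2216, 1361) = (1141540 - 1*(-39589)) - (-64)*2216 = (1141540 + 39589) - 1*(-141824) = 1181129 + 141824 = 1322953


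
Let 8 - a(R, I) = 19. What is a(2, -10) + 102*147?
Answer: 14983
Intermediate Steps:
a(R, I) = -11 (a(R, I) = 8 - 1*19 = 8 - 19 = -11)
a(2, -10) + 102*147 = -11 + 102*147 = -11 + 14994 = 14983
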